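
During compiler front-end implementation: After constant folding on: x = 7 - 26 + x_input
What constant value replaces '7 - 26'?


Identifying constant sub-expression:
  Original: x = 7 - 26 + x_input
  7 and 26 are both compile-time constants
  Evaluating: 7 - 26 = -19
  After folding: x = -19 + x_input

-19


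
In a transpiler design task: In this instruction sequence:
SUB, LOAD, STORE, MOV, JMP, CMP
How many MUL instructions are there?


Scanning instruction sequence for MUL:
  Position 1: SUB
  Position 2: LOAD
  Position 3: STORE
  Position 4: MOV
  Position 5: JMP
  Position 6: CMP
Matches at positions: []
Total MUL count: 0

0


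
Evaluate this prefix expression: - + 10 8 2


Parsing prefix expression: - + 10 8 2
Step 1: Innermost operation '+ 10 8'
  10 + 8 = 18
Step 2: Outer operation '- [18] 2'
  18 - 2 = 16

16


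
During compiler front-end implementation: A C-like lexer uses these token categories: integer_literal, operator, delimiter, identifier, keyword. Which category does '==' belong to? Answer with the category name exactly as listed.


Token: '=='
Checking categories:
  identifier: no
  integer_literal: no
  operator: YES
  keyword: no
  delimiter: no
Category: operator

operator


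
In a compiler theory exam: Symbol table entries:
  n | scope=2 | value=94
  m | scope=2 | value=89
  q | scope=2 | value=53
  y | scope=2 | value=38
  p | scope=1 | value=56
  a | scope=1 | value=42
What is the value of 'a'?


Searching symbol table for 'a':
  n | scope=2 | value=94
  m | scope=2 | value=89
  q | scope=2 | value=53
  y | scope=2 | value=38
  p | scope=1 | value=56
  a | scope=1 | value=42 <- MATCH
Found 'a' at scope 1 with value 42

42


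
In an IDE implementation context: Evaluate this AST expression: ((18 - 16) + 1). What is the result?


Expression: ((18 - 16) + 1)
Evaluating step by step:
  18 - 16 = 2
  2 + 1 = 3
Result: 3

3


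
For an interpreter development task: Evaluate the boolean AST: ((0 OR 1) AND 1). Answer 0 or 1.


Step 1: Evaluate inner node
  0 OR 1 = 1
Step 2: Evaluate root node
  1 AND 1 = 1

1


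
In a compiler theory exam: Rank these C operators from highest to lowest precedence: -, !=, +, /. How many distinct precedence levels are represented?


Looking up precedence for each operator:
  - -> precedence 5
  != -> precedence 3
  + -> precedence 5
  / -> precedence 6
Sorted highest to lowest: /, -, +, !=
Distinct precedence values: [6, 5, 3]
Number of distinct levels: 3

3


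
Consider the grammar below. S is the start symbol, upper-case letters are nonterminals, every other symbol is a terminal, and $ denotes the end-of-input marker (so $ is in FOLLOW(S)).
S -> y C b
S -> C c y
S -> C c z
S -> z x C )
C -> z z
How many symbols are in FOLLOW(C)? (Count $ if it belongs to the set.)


S is the start symbol and does not occur in any rule body, so FOLLOW(S) = {$}.
Examining every occurrence of C in a rule body:
  S -> y C b : C is followed by terminal 'b' -> add 'b'
  S -> C c y : C is followed by terminal 'c' -> add 'c'
  S -> C c z : C is followed by terminal 'c' -> add 'c' (already in the set)
  S -> z x C ) : C is followed by terminal ')' -> add ')'
  C -> z z : C does not occur in the body -> contributes nothing
FOLLOW(C) = {), b, c}
Count: 3

3


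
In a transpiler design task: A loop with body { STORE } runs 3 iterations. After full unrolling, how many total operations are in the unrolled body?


Loop body operations: STORE (1 op per iteration)
Unrolling 3 iterations:
  Iteration 1: STORE (1 ops)
  Iteration 2: STORE (1 ops)
  Iteration 3: STORE (1 ops)
Total: 3 iterations * 1 ops/iter = 3 operations

3


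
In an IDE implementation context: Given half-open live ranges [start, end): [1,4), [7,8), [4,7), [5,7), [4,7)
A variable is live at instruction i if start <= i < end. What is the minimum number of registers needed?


Live ranges:
  Var0: [1, 4)
  Var1: [7, 8)
  Var2: [4, 7)
  Var3: [5, 7)
  Var4: [4, 7)
Sweep-line events (position, delta, active):
  pos=1 start -> active=1
  pos=4 end -> active=0
  pos=4 start -> active=1
  pos=4 start -> active=2
  pos=5 start -> active=3
  pos=7 end -> active=2
  pos=7 end -> active=1
  pos=7 end -> active=0
  pos=7 start -> active=1
  pos=8 end -> active=0
Maximum simultaneous active: 3
Minimum registers needed: 3

3


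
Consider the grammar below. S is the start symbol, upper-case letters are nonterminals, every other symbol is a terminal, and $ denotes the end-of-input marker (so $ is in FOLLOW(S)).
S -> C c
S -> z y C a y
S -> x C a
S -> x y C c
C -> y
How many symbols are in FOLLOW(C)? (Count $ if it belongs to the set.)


S is the start symbol and does not occur in any rule body, so FOLLOW(S) = {$}.
Examining every occurrence of C in a rule body:
  S -> C c : C is followed by terminal 'c' -> add 'c'
  S -> z y C a y : C is followed by terminal 'a' -> add 'a'
  S -> x C a : C is followed by terminal 'a' -> add 'a' (already in the set)
  S -> x y C c : C is followed by terminal 'c' -> add 'c' (already in the set)
  C -> y : C does not occur in the body -> contributes nothing
FOLLOW(C) = {a, c}
Count: 2

2


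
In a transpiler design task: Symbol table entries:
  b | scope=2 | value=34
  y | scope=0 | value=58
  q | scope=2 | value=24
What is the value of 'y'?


Searching symbol table for 'y':
  b | scope=2 | value=34
  y | scope=0 | value=58 <- MATCH
  q | scope=2 | value=24
Found 'y' at scope 0 with value 58

58


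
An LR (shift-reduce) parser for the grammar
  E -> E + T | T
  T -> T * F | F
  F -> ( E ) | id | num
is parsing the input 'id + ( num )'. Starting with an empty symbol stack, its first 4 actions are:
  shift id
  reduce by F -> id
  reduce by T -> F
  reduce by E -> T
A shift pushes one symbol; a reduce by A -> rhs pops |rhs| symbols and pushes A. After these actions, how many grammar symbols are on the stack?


Tracking the symbol stack through each action:
  Action 1: shift 'id' : push -> stack = [id] (size 1)
  Action 2: reduce by F -> id : pop 1, push F -> stack = [F] (size 1)
  Action 3: reduce by T -> F : pop 1, push T -> stack = [T] (size 1)
  Action 4: reduce by E -> T : pop 1, push E -> stack = [E] (size 1)
Final stack size: 1

1


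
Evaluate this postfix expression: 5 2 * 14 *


Processing tokens left to right:
Push 5, Push 2
Pop 5 and 2, compute 5 * 2 = 10, push 10
Push 14
Pop 10 and 14, compute 10 * 14 = 140, push 140
Stack result: 140

140


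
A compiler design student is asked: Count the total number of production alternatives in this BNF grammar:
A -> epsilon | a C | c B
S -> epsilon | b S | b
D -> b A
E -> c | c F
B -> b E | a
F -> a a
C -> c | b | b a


Counting alternatives per rule:
  A: 3 alternative(s)
  S: 3 alternative(s)
  D: 1 alternative(s)
  E: 2 alternative(s)
  B: 2 alternative(s)
  F: 1 alternative(s)
  C: 3 alternative(s)
Sum: 3 + 3 + 1 + 2 + 2 + 1 + 3 = 15

15


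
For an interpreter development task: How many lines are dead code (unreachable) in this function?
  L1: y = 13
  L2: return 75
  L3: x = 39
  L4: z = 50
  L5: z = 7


Analyzing control flow:
  L1: reachable (before return)
  L2: reachable (return statement)
  L3: DEAD (after return at L2)
  L4: DEAD (after return at L2)
  L5: DEAD (after return at L2)
Return at L2, total lines = 5
Dead lines: L3 through L5
Count: 3

3


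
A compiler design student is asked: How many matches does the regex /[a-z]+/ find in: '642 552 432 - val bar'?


Pattern: /[a-z]+/ (identifiers)
Input: '642 552 432 - val bar'
Scanning for matches:
  Match 1: 'val'
  Match 2: 'bar'
Total matches: 2

2


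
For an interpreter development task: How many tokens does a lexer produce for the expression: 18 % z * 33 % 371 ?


Scanning '18 % z * 33 % 371'
Token 1: '18' -> integer_literal
Token 2: '%' -> operator
Token 3: 'z' -> identifier
Token 4: '*' -> operator
Token 5: '33' -> integer_literal
Token 6: '%' -> operator
Token 7: '371' -> integer_literal
Total tokens: 7

7


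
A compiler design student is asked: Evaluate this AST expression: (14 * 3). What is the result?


Expression: (14 * 3)
Evaluating step by step:
  14 * 3 = 42
Result: 42

42


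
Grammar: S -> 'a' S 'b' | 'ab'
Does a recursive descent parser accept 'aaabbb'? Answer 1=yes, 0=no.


Grammar accepts strings of the form a^n b^n (n >= 1)
Word: 'aaabbb'
Counting: 3 a's and 3 b's
Check: 3 == 3? Yes
Derivation (S -> aSb applied 2 time(s), then S -> ab): S => aSb => aaSbb => aaabbb
Accepted

1


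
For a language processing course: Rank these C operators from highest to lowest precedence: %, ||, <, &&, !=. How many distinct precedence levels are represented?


Looking up precedence for each operator:
  % -> precedence 6
  || -> precedence 1
  < -> precedence 4
  && -> precedence 2
  != -> precedence 3
Sorted highest to lowest: %, <, !=, &&, ||
Distinct precedence values: [6, 4, 3, 2, 1]
Number of distinct levels: 5

5


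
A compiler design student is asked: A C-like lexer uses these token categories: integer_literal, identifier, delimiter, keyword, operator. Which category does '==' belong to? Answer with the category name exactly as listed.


Token: '=='
Checking categories:
  identifier: no
  integer_literal: no
  operator: YES
  keyword: no
  delimiter: no
Category: operator

operator


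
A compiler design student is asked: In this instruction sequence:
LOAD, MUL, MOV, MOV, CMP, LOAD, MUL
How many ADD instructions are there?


Scanning instruction sequence for ADD:
  Position 1: LOAD
  Position 2: MUL
  Position 3: MOV
  Position 4: MOV
  Position 5: CMP
  Position 6: LOAD
  Position 7: MUL
Matches at positions: []
Total ADD count: 0

0


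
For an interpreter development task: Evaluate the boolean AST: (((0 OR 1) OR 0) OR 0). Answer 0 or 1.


Step 1: Evaluate inner node
  0 OR 1 = 1
Step 2: Evaluate next node
  1 OR 0 = 1
Step 3: Evaluate root node
  1 OR 0 = 1

1


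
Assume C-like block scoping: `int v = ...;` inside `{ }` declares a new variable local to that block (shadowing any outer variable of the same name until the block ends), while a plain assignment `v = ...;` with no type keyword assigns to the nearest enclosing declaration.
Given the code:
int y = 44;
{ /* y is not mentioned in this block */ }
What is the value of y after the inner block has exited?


Analyzing scoping rules:
Outer scope: declares y = 44
Inner block: y is neither redeclared nor assigned -> unchanged
After the block -> 44
Result: 44

44


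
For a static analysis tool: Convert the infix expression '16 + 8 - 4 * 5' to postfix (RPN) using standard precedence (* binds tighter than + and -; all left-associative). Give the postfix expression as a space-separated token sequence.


Applying the shunting-yard algorithm:
  Operand 16 -> output
  Push '+' onto operator stack -> op-stack: [+]
  Operand 8 -> output
  See '-' (prec 1); top '+' (prec 1) >= it -> pop '+' to output
  Push '-' onto operator stack -> op-stack: [-]
  Operand 4 -> output
  Push '*' onto operator stack -> op-stack: [-, *]
  Operand 5 -> output
  End of input: pop '*' to output
  End of input: pop '-' to output
Postfix result: 16 8 + 4 5 * -

16 8 + 4 5 * -


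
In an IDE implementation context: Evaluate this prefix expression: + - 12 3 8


Parsing prefix expression: + - 12 3 8
Step 1: Innermost operation '- 12 3'
  12 - 3 = 9
Step 2: Outer operation '+ [9] 8'
  9 + 8 = 17

17


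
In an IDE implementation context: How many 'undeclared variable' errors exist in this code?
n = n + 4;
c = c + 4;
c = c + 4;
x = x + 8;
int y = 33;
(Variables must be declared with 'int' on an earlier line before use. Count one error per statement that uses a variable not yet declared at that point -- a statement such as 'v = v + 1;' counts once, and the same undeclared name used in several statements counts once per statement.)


Scanning code line by line:
  Line 1: use 'n' -> ERROR (undeclared)
  Line 2: use 'c' -> ERROR (undeclared)
  Line 3: use 'c' -> ERROR (undeclared)
  Line 4: use 'x' -> ERROR (undeclared)
  Line 5: declare 'y' -> declared = ['y']
Total undeclared variable errors: 4

4


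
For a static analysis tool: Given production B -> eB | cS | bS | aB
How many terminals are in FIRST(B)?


Production: B -> eB | cS | bS | aB
Examining each alternative for leading terminals:
  B -> eB : first terminal = 'e'
  B -> cS : first terminal = 'c'
  B -> bS : first terminal = 'b'
  B -> aB : first terminal = 'a'
FIRST(B) = {a, b, c, e}
Count: 4

4


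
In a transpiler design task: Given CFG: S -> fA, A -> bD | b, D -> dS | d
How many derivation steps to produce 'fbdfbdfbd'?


Grammar: S -> fA, A -> bD | b, D -> dS | d
Deriving 'fbdfbdfbd':
Step 1: S -> fA => fA
Step 2: A -> bD => fbD
Step 3: D -> dS => fbdS
Step 4: S -> fA => fbdfA
Step 5: A -> bD => fbdfbD
Step 6: D -> dS => fbdfbdS
Step 7: S -> fA => fbdfbdfA
Step 8: A -> bD => fbdfbdfbD
Step 9: D -> d => fbdfbdfbd
Total derivation steps: 9

9


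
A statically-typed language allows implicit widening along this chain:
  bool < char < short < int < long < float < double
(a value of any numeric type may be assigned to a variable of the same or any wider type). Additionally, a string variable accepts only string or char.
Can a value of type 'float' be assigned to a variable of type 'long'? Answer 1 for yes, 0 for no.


Target variable type: long
Source value type: float
Numeric ranks: float=5, long=4
Widening allowed iff rank(source) <= rank(target): 5 <= 4? No
Result: 0

0


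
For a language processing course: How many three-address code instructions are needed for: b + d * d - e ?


Expression: b + d * d - e
Generating three-address code (respecting * over +/- precedence):
  Instruction 1: t1 = d * d
  Instruction 2: t2 = b + t1
  Instruction 3: t3 = t2 - e
Total instructions: 3

3


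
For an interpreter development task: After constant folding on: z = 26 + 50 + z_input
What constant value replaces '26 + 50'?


Identifying constant sub-expression:
  Original: z = 26 + 50 + z_input
  26 and 50 are both compile-time constants
  Evaluating: 26 + 50 = 76
  After folding: z = 76 + z_input

76


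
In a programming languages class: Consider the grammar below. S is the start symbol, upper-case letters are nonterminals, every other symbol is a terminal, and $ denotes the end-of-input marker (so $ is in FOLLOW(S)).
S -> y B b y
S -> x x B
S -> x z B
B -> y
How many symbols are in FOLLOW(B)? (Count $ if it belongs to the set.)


S is the start symbol and does not occur in any rule body, so FOLLOW(S) = {$}.
Examining every occurrence of B in a rule body:
  S -> y B b y : B is followed by terminal 'b' -> add 'b'
  S -> x x B : B is at the right end -> add FOLLOW(S) = {$}
  S -> x z B : B is at the right end -> add FOLLOW(S) = {$} (already in the set)
  B -> y : B does not occur in the body -> contributes nothing
FOLLOW(B) = {b, $}
Count: 2

2


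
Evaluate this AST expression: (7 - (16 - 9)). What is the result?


Expression: (7 - (16 - 9))
Evaluating step by step:
  16 - 9 = 7
  7 - 7 = 0
Result: 0

0


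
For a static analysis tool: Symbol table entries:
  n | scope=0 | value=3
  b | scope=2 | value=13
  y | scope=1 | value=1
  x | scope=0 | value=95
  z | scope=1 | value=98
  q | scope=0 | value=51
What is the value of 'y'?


Searching symbol table for 'y':
  n | scope=0 | value=3
  b | scope=2 | value=13
  y | scope=1 | value=1 <- MATCH
  x | scope=0 | value=95
  z | scope=1 | value=98
  q | scope=0 | value=51
Found 'y' at scope 1 with value 1

1


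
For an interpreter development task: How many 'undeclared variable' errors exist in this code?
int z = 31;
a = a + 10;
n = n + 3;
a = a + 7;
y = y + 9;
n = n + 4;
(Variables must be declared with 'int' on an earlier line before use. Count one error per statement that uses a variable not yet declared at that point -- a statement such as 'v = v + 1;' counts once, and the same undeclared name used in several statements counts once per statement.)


Scanning code line by line:
  Line 1: declare 'z' -> declared = ['z']
  Line 2: use 'a' -> ERROR (undeclared)
  Line 3: use 'n' -> ERROR (undeclared)
  Line 4: use 'a' -> ERROR (undeclared)
  Line 5: use 'y' -> ERROR (undeclared)
  Line 6: use 'n' -> ERROR (undeclared)
Total undeclared variable errors: 5

5


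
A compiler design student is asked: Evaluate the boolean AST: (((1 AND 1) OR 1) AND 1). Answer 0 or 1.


Step 1: Evaluate inner node
  1 AND 1 = 1
Step 2: Evaluate next node
  1 OR 1 = 1
Step 3: Evaluate root node
  1 AND 1 = 1

1


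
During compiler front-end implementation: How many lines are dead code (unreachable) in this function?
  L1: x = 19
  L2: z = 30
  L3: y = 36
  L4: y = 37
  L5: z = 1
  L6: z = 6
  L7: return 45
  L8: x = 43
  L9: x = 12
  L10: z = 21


Analyzing control flow:
  L1: reachable (before return)
  L2: reachable (before return)
  L3: reachable (before return)
  L4: reachable (before return)
  L5: reachable (before return)
  L6: reachable (before return)
  L7: reachable (return statement)
  L8: DEAD (after return at L7)
  L9: DEAD (after return at L7)
  L10: DEAD (after return at L7)
Return at L7, total lines = 10
Dead lines: L8 through L10
Count: 3

3


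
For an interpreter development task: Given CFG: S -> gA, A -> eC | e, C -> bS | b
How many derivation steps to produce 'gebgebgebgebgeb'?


Grammar: S -> gA, A -> eC | e, C -> bS | b
Deriving 'gebgebgebgebgeb':
Step 1: S -> gA => gA
Step 2: A -> eC => geC
Step 3: C -> bS => gebS
Step 4: S -> gA => gebgA
Step 5: A -> eC => gebgeC
Step 6: C -> bS => gebgebS
Step 7: S -> gA => gebgebgA
Step 8: A -> eC => gebgebgeC
Step 9: C -> bS => gebgebgebS
Step 10: S -> gA => gebgebgebgA
Step 11: A -> eC => gebgebgebgeC
Step 12: C -> bS => gebgebgebgebS
Step 13: S -> gA => gebgebgebgebgA
Step 14: A -> eC => gebgebgebgebgeC
Step 15: C -> b => gebgebgebgebgeb
Total derivation steps: 15

15


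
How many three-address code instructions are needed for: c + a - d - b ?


Expression: c + a - d - b
Generating three-address code (respecting * over +/- precedence):
  Instruction 1: t1 = c + a
  Instruction 2: t2 = t1 - d
  Instruction 3: t3 = t2 - b
Total instructions: 3

3


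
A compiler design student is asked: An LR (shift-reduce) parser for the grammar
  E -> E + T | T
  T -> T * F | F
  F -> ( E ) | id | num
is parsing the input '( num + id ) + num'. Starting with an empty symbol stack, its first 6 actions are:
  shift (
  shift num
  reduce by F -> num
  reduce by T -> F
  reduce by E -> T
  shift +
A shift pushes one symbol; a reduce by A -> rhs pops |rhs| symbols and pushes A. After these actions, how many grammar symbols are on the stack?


Tracking the symbol stack through each action:
  Action 1: shift '(' : push -> stack = [(] (size 1)
  Action 2: shift 'num' : push -> stack = [(, num] (size 2)
  Action 3: reduce by F -> num : pop 1, push F -> stack = [(, F] (size 2)
  Action 4: reduce by T -> F : pop 1, push T -> stack = [(, T] (size 2)
  Action 5: reduce by E -> T : pop 1, push E -> stack = [(, E] (size 2)
  Action 6: shift '+' : push -> stack = [(, E, +] (size 3)
Final stack size: 3

3


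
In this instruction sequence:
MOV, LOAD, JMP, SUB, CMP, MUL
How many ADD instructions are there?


Scanning instruction sequence for ADD:
  Position 1: MOV
  Position 2: LOAD
  Position 3: JMP
  Position 4: SUB
  Position 5: CMP
  Position 6: MUL
Matches at positions: []
Total ADD count: 0

0


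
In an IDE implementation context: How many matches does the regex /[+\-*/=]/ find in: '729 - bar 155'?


Pattern: /[+\-*/=]/ (operators)
Input: '729 - bar 155'
Scanning for matches:
  Match 1: '-'
Total matches: 1

1


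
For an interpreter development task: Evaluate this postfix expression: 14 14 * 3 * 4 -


Processing tokens left to right:
Push 14, Push 14
Pop 14 and 14, compute 14 * 14 = 196, push 196
Push 3
Pop 196 and 3, compute 196 * 3 = 588, push 588
Push 4
Pop 588 and 4, compute 588 - 4 = 584, push 584
Stack result: 584

584


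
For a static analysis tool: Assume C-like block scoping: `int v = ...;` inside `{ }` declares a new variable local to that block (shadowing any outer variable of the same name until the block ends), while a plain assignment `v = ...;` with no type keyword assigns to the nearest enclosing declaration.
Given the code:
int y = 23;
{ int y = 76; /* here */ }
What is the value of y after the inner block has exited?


Analyzing scoping rules:
Outer scope: declares y = 23
Inner block: 'int y = 76;' declares a NEW y that shadows the outer one
When the block exits the inner y goes out of scope; the outer y was never modified -> 23
Result: 23

23


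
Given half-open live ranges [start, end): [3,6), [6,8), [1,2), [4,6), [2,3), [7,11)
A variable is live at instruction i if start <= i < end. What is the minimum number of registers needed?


Live ranges:
  Var0: [3, 6)
  Var1: [6, 8)
  Var2: [1, 2)
  Var3: [4, 6)
  Var4: [2, 3)
  Var5: [7, 11)
Sweep-line events (position, delta, active):
  pos=1 start -> active=1
  pos=2 end -> active=0
  pos=2 start -> active=1
  pos=3 end -> active=0
  pos=3 start -> active=1
  pos=4 start -> active=2
  pos=6 end -> active=1
  pos=6 end -> active=0
  pos=6 start -> active=1
  pos=7 start -> active=2
  pos=8 end -> active=1
  pos=11 end -> active=0
Maximum simultaneous active: 2
Minimum registers needed: 2

2


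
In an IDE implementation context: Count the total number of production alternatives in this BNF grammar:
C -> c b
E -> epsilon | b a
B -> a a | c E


Counting alternatives per rule:
  C: 1 alternative(s)
  E: 2 alternative(s)
  B: 2 alternative(s)
Sum: 1 + 2 + 2 = 5

5


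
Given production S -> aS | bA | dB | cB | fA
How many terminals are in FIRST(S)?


Production: S -> aS | bA | dB | cB | fA
Examining each alternative for leading terminals:
  S -> aS : first terminal = 'a'
  S -> bA : first terminal = 'b'
  S -> dB : first terminal = 'd'
  S -> cB : first terminal = 'c'
  S -> fA : first terminal = 'f'
FIRST(S) = {a, b, c, d, f}
Count: 5

5


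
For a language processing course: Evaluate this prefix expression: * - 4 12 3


Parsing prefix expression: * - 4 12 3
Step 1: Innermost operation '- 4 12'
  4 - 12 = -8
Step 2: Outer operation '* [-8] 3'
  -8 * 3 = -24

-24


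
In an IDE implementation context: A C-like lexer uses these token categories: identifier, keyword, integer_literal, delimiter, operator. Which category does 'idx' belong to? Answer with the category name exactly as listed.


Token: 'idx'
Checking categories:
  identifier: YES
  integer_literal: no
  operator: no
  keyword: no
  delimiter: no
Category: identifier

identifier


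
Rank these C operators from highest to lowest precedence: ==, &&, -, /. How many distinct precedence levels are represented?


Looking up precedence for each operator:
  == -> precedence 3
  && -> precedence 2
  - -> precedence 5
  / -> precedence 6
Sorted highest to lowest: /, -, ==, &&
Distinct precedence values: [6, 5, 3, 2]
Number of distinct levels: 4

4


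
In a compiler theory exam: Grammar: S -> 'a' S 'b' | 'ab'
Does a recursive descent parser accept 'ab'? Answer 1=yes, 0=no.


Grammar accepts strings of the form a^n b^n (n >= 1)
Word: 'ab'
Counting: 1 a's and 1 b's
Check: 1 == 1? Yes
Derivation (S -> aSb applied 0 time(s), then S -> ab): S => ab
Accepted

1


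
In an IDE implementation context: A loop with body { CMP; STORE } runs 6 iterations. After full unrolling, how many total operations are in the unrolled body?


Loop body operations: CMP, STORE (2 ops per iteration)
Unrolling 6 iterations:
  Iteration 1: CMP, STORE (2 ops)
  Iteration 2: CMP, STORE (2 ops)
  Iteration 3: CMP, STORE (2 ops)
  Iteration 4: CMP, STORE (2 ops)
  Iteration 5: CMP, STORE (2 ops)
  Iteration 6: CMP, STORE (2 ops)
Total: 6 iterations * 2 ops/iter = 12 operations

12


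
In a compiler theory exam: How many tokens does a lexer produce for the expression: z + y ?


Scanning 'z + y'
Token 1: 'z' -> identifier
Token 2: '+' -> operator
Token 3: 'y' -> identifier
Total tokens: 3

3


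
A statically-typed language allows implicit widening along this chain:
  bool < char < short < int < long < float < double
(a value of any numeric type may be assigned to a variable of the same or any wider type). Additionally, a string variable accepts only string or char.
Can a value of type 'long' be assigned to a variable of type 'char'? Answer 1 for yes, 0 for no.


Target variable type: char
Source value type: long
Numeric ranks: long=4, char=1
Widening allowed iff rank(source) <= rank(target): 4 <= 1? No
Result: 0

0


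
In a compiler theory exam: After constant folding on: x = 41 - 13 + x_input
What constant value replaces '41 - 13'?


Identifying constant sub-expression:
  Original: x = 41 - 13 + x_input
  41 and 13 are both compile-time constants
  Evaluating: 41 - 13 = 28
  After folding: x = 28 + x_input

28


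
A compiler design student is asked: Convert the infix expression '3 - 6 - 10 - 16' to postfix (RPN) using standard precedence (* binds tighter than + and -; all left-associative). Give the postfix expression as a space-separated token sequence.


Applying the shunting-yard algorithm:
  Operand 3 -> output
  Push '-' onto operator stack -> op-stack: [-]
  Operand 6 -> output
  See '-' (prec 1); top '-' (prec 1) >= it -> pop '-' to output
  Push '-' onto operator stack -> op-stack: [-]
  Operand 10 -> output
  See '-' (prec 1); top '-' (prec 1) >= it -> pop '-' to output
  Push '-' onto operator stack -> op-stack: [-]
  Operand 16 -> output
  End of input: pop '-' to output
Postfix result: 3 6 - 10 - 16 -

3 6 - 10 - 16 -


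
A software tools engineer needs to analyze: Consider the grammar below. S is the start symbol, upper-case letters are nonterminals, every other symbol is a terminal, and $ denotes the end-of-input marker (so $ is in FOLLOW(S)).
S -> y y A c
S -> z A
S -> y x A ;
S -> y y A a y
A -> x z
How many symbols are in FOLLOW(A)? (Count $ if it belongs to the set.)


S is the start symbol and does not occur in any rule body, so FOLLOW(S) = {$}.
Examining every occurrence of A in a rule body:
  S -> y y A c : A is followed by terminal 'c' -> add 'c'
  S -> z A : A is at the right end -> add FOLLOW(S) = {$}
  S -> y x A ; : A is followed by terminal ';' -> add ';'
  S -> y y A a y : A is followed by terminal 'a' -> add 'a'
  A -> x z : A does not occur in the body -> contributes nothing
FOLLOW(A) = {;, a, c, $}
Count: 4

4


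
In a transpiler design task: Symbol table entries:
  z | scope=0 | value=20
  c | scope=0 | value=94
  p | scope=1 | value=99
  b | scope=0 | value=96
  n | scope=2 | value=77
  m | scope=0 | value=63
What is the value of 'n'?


Searching symbol table for 'n':
  z | scope=0 | value=20
  c | scope=0 | value=94
  p | scope=1 | value=99
  b | scope=0 | value=96
  n | scope=2 | value=77 <- MATCH
  m | scope=0 | value=63
Found 'n' at scope 2 with value 77

77


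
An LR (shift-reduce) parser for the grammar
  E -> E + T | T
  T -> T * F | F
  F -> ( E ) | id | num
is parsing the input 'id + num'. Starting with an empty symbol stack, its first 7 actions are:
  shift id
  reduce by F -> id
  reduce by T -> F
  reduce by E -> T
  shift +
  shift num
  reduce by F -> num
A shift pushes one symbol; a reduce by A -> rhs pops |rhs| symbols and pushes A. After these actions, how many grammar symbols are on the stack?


Tracking the symbol stack through each action:
  Action 1: shift 'id' : push -> stack = [id] (size 1)
  Action 2: reduce by F -> id : pop 1, push F -> stack = [F] (size 1)
  Action 3: reduce by T -> F : pop 1, push T -> stack = [T] (size 1)
  Action 4: reduce by E -> T : pop 1, push E -> stack = [E] (size 1)
  Action 5: shift '+' : push -> stack = [E, +] (size 2)
  Action 6: shift 'num' : push -> stack = [E, +, num] (size 3)
  Action 7: reduce by F -> num : pop 1, push F -> stack = [E, +, F] (size 3)
Final stack size: 3

3


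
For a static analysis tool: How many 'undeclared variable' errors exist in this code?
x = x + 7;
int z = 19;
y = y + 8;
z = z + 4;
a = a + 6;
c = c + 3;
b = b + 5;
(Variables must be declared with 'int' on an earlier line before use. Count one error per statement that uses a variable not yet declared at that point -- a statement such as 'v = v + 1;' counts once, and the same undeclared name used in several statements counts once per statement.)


Scanning code line by line:
  Line 1: use 'x' -> ERROR (undeclared)
  Line 2: declare 'z' -> declared = ['z']
  Line 3: use 'y' -> ERROR (undeclared)
  Line 4: use 'z' -> OK (declared)
  Line 5: use 'a' -> ERROR (undeclared)
  Line 6: use 'c' -> ERROR (undeclared)
  Line 7: use 'b' -> ERROR (undeclared)
Total undeclared variable errors: 5

5


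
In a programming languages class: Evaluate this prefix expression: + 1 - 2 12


Parsing prefix expression: + 1 - 2 12
Step 1: Innermost operation '- 2 12'
  2 - 12 = -10
Step 2: Outer operation '+ 1 [-10]'
  1 + -10 = -9

-9


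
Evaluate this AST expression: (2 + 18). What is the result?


Expression: (2 + 18)
Evaluating step by step:
  2 + 18 = 20
Result: 20

20


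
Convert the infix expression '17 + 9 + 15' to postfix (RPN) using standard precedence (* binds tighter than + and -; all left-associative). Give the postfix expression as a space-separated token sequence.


Applying the shunting-yard algorithm:
  Operand 17 -> output
  Push '+' onto operator stack -> op-stack: [+]
  Operand 9 -> output
  See '+' (prec 1); top '+' (prec 1) >= it -> pop '+' to output
  Push '+' onto operator stack -> op-stack: [+]
  Operand 15 -> output
  End of input: pop '+' to output
Postfix result: 17 9 + 15 +

17 9 + 15 +


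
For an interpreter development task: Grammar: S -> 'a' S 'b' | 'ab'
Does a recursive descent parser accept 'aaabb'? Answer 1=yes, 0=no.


Grammar accepts strings of the form a^n b^n (n >= 1)
Word: 'aaabb'
Counting: 3 a's and 2 b's
Check: 3 == 2? No
Mismatch: a-count != b-count
Rejected

0


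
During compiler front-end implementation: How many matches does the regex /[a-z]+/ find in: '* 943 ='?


Pattern: /[a-z]+/ (identifiers)
Input: '* 943 ='
Scanning for matches:
Total matches: 0

0


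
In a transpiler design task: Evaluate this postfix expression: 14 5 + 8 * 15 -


Processing tokens left to right:
Push 14, Push 5
Pop 14 and 5, compute 14 + 5 = 19, push 19
Push 8
Pop 19 and 8, compute 19 * 8 = 152, push 152
Push 15
Pop 152 and 15, compute 152 - 15 = 137, push 137
Stack result: 137

137


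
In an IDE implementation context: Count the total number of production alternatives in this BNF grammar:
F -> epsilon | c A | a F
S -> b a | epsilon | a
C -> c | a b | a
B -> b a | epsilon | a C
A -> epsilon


Counting alternatives per rule:
  F: 3 alternative(s)
  S: 3 alternative(s)
  C: 3 alternative(s)
  B: 3 alternative(s)
  A: 1 alternative(s)
Sum: 3 + 3 + 3 + 3 + 1 = 13

13


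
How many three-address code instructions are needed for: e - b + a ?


Expression: e - b + a
Generating three-address code (respecting * over +/- precedence):
  Instruction 1: t1 = e - b
  Instruction 2: t2 = t1 + a
Total instructions: 2

2


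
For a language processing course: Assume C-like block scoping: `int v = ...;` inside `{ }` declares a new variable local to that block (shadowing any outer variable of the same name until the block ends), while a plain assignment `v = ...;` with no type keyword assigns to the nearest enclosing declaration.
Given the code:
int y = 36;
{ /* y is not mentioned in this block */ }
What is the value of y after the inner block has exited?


Analyzing scoping rules:
Outer scope: declares y = 36
Inner block: y is neither redeclared nor assigned -> unchanged
After the block -> 36
Result: 36

36


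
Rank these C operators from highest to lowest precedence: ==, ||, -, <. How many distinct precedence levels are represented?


Looking up precedence for each operator:
  == -> precedence 3
  || -> precedence 1
  - -> precedence 5
  < -> precedence 4
Sorted highest to lowest: -, <, ==, ||
Distinct precedence values: [5, 4, 3, 1]
Number of distinct levels: 4

4


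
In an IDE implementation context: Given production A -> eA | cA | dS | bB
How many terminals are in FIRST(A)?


Production: A -> eA | cA | dS | bB
Examining each alternative for leading terminals:
  A -> eA : first terminal = 'e'
  A -> cA : first terminal = 'c'
  A -> dS : first terminal = 'd'
  A -> bB : first terminal = 'b'
FIRST(A) = {b, c, d, e}
Count: 4

4


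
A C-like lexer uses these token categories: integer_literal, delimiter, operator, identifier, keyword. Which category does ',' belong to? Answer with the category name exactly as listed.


Token: ','
Checking categories:
  identifier: no
  integer_literal: no
  operator: no
  keyword: no
  delimiter: YES
Category: delimiter

delimiter


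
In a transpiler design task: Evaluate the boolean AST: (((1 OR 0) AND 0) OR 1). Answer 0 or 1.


Step 1: Evaluate inner node
  1 OR 0 = 1
Step 2: Evaluate next node
  1 AND 0 = 0
Step 3: Evaluate root node
  0 OR 1 = 1

1


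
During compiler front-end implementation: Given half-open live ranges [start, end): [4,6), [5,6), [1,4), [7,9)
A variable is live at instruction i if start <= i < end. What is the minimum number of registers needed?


Live ranges:
  Var0: [4, 6)
  Var1: [5, 6)
  Var2: [1, 4)
  Var3: [7, 9)
Sweep-line events (position, delta, active):
  pos=1 start -> active=1
  pos=4 end -> active=0
  pos=4 start -> active=1
  pos=5 start -> active=2
  pos=6 end -> active=1
  pos=6 end -> active=0
  pos=7 start -> active=1
  pos=9 end -> active=0
Maximum simultaneous active: 2
Minimum registers needed: 2

2


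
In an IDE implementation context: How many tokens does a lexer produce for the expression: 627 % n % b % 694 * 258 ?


Scanning '627 % n % b % 694 * 258'
Token 1: '627' -> integer_literal
Token 2: '%' -> operator
Token 3: 'n' -> identifier
Token 4: '%' -> operator
Token 5: 'b' -> identifier
Token 6: '%' -> operator
Token 7: '694' -> integer_literal
Token 8: '*' -> operator
Token 9: '258' -> integer_literal
Total tokens: 9

9


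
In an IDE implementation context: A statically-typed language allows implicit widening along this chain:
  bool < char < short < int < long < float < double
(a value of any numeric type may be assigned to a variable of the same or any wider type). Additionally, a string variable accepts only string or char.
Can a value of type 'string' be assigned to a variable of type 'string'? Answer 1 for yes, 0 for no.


Target variable type: string
Source value type: string
Rule: string accepts only {string, char}
  source 'string' in {string, char}? Yes
Result: 1

1


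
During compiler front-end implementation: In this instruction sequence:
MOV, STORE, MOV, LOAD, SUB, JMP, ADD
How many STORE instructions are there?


Scanning instruction sequence for STORE:
  Position 1: MOV
  Position 2: STORE <- MATCH
  Position 3: MOV
  Position 4: LOAD
  Position 5: SUB
  Position 6: JMP
  Position 7: ADD
Matches at positions: [2]
Total STORE count: 1

1


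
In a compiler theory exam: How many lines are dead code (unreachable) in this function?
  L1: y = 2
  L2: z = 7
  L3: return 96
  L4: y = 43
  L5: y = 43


Analyzing control flow:
  L1: reachable (before return)
  L2: reachable (before return)
  L3: reachable (return statement)
  L4: DEAD (after return at L3)
  L5: DEAD (after return at L3)
Return at L3, total lines = 5
Dead lines: L4 through L5
Count: 2

2


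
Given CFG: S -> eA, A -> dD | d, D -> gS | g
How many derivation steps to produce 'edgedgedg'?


Grammar: S -> eA, A -> dD | d, D -> gS | g
Deriving 'edgedgedg':
Step 1: S -> eA => eA
Step 2: A -> dD => edD
Step 3: D -> gS => edgS
Step 4: S -> eA => edgeA
Step 5: A -> dD => edgedD
Step 6: D -> gS => edgedgS
Step 7: S -> eA => edgedgeA
Step 8: A -> dD => edgedgedD
Step 9: D -> g => edgedgedg
Total derivation steps: 9

9


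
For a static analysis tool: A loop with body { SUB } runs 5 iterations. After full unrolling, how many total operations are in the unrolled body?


Loop body operations: SUB (1 op per iteration)
Unrolling 5 iterations:
  Iteration 1: SUB (1 ops)
  Iteration 2: SUB (1 ops)
  Iteration 3: SUB (1 ops)
  Iteration 4: SUB (1 ops)
  Iteration 5: SUB (1 ops)
Total: 5 iterations * 1 ops/iter = 5 operations

5


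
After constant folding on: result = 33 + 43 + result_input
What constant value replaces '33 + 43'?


Identifying constant sub-expression:
  Original: result = 33 + 43 + result_input
  33 and 43 are both compile-time constants
  Evaluating: 33 + 43 = 76
  After folding: result = 76 + result_input

76


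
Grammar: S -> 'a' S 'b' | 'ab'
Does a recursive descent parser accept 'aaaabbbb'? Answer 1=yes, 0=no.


Grammar accepts strings of the form a^n b^n (n >= 1)
Word: 'aaaabbbb'
Counting: 4 a's and 4 b's
Check: 4 == 4? Yes
Derivation (S -> aSb applied 3 time(s), then S -> ab): S => aSb => aaSbb => aaaSbbb => aaaabbbb
Accepted

1


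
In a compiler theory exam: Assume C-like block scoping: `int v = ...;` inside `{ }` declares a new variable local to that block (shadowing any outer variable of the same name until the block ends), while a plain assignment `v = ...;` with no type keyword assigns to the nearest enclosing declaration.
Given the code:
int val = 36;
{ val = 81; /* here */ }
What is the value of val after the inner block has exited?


Analyzing scoping rules:
Outer scope: declares val = 36
Inner block: 'val = 81;' has no type keyword, so it is an assignment to the outer val (no shadowing)
The assignment changed the outer variable itself, so the new value persists after the block -> 81
Result: 81

81


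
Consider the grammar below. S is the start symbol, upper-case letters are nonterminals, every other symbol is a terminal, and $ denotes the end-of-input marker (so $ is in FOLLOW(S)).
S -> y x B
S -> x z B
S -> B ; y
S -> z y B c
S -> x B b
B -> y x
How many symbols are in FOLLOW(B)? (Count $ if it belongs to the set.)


S is the start symbol and does not occur in any rule body, so FOLLOW(S) = {$}.
Examining every occurrence of B in a rule body:
  S -> y x B : B is at the right end -> add FOLLOW(S) = {$}
  S -> x z B : B is at the right end -> add FOLLOW(S) = {$} (already in the set)
  S -> B ; y : B is followed by terminal ';' -> add ';'
  S -> z y B c : B is followed by terminal 'c' -> add 'c'
  S -> x B b : B is followed by terminal 'b' -> add 'b'
  B -> y x : B does not occur in the body -> contributes nothing
FOLLOW(B) = {;, b, c, $}
Count: 4

4


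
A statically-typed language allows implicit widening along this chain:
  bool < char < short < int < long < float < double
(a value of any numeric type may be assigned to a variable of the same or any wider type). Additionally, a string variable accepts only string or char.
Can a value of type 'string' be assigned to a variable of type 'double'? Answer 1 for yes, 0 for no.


Target variable type: double
Source value type: string
Rule: string cannot widen to any numeric type
Result: 0

0


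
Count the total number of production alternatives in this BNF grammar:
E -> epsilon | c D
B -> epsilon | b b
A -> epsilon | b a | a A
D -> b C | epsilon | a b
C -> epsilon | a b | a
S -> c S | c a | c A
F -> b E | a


Counting alternatives per rule:
  E: 2 alternative(s)
  B: 2 alternative(s)
  A: 3 alternative(s)
  D: 3 alternative(s)
  C: 3 alternative(s)
  S: 3 alternative(s)
  F: 2 alternative(s)
Sum: 2 + 2 + 3 + 3 + 3 + 3 + 2 = 18

18


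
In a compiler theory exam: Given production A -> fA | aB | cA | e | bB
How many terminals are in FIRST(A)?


Production: A -> fA | aB | cA | e | bB
Examining each alternative for leading terminals:
  A -> fA : first terminal = 'f'
  A -> aB : first terminal = 'a'
  A -> cA : first terminal = 'c'
  A -> e : first terminal = 'e'
  A -> bB : first terminal = 'b'
FIRST(A) = {a, b, c, e, f}
Count: 5

5


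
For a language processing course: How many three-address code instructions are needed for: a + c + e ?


Expression: a + c + e
Generating three-address code (respecting * over +/- precedence):
  Instruction 1: t1 = a + c
  Instruction 2: t2 = t1 + e
Total instructions: 2

2
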